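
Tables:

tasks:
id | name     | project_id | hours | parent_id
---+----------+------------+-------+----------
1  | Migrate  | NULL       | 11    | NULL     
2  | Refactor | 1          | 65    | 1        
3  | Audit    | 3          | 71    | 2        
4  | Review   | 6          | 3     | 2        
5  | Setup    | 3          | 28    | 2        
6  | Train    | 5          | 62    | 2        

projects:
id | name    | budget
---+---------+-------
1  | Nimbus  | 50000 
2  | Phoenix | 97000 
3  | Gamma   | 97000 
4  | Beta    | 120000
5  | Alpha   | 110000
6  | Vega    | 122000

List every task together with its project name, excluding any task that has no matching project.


INNER JOIN keeps only tasks rows whose project_id matches an id in projects. Walk through each task:
  - task 1 (Migrate): project_id=NULL, no match -> dropped
  - task 2 (Refactor): project_id=1 -> matches Nimbus
  - task 3 (Audit): project_id=3 -> matches Gamma
  - task 4 (Review): project_id=6 -> matches Vega
  - task 5 (Setup): project_id=3 -> matches Gamma
  - task 6 (Train): project_id=5 -> matches Alpha
So 1 of 6 rows is dropped.

SQL:
SELECT a.name, b.name AS project
FROM tasks a
INNER JOIN projects b ON a.project_id = b.id

Result:
name     | project
---------+--------
Refactor | Nimbus 
Audit    | Gamma  
Review   | Vega   
Setup    | Gamma  
Train    | Alpha  


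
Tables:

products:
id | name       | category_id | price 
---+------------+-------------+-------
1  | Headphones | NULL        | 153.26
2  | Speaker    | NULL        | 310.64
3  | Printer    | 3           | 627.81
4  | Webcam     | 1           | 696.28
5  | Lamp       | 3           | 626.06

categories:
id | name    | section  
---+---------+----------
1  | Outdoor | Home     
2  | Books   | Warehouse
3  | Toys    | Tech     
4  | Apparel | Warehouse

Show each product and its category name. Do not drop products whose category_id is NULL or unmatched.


LEFT JOIN keeps every row from products (the left table); where category_id has no match in categories, the category columns become NULL. Walk through each product:
  - product 1 (Headphones): category_id=NULL, no match -> kept with NULL
  - product 2 (Speaker): category_id=NULL, no match -> kept with NULL
  - product 3 (Printer): category_id=3 -> matches Toys
  - product 4 (Webcam): category_id=1 -> matches Outdoor
  - product 5 (Lamp): category_id=3 -> matches Toys
All 5 rows appear; 2 have NULL category.

SQL:
SELECT a.name, b.name AS category
FROM products a
LEFT JOIN categories b ON a.category_id = b.id

Result:
name       | category
-----------+---------
Headphones | NULL    
Speaker    | NULL    
Printer    | Toys    
Webcam     | Outdoor 
Lamp       | Toys    


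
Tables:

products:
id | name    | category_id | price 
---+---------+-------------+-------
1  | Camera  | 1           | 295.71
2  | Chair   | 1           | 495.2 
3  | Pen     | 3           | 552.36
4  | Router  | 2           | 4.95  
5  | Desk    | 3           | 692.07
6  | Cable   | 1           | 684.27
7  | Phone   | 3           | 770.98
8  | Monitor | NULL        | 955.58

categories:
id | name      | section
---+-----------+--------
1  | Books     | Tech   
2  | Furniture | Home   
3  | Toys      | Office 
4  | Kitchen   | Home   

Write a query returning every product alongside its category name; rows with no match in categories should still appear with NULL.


LEFT JOIN keeps every row from products (the left table); where category_id has no match in categories, the category columns become NULL. Walk through each product:
  - product 1 (Camera): category_id=1 -> matches Books
  - product 2 (Chair): category_id=1 -> matches Books
  - product 3 (Pen): category_id=3 -> matches Toys
  - product 4 (Router): category_id=2 -> matches Furniture
  - product 5 (Desk): category_id=3 -> matches Toys
  - product 6 (Cable): category_id=1 -> matches Books
  - product 7 (Phone): category_id=3 -> matches Toys
  - product 8 (Monitor): category_id=NULL, no match -> kept with NULL
All 8 rows appear; 1 has NULL category.

SQL:
SELECT a.name, b.name AS category
FROM products a
LEFT JOIN categories b ON a.category_id = b.id

Result:
name    | category 
--------+----------
Camera  | Books    
Chair   | Books    
Pen     | Toys     
Router  | Furniture
Desk    | Toys     
Cable   | Books    
Phone   | Toys     
Monitor | NULL     


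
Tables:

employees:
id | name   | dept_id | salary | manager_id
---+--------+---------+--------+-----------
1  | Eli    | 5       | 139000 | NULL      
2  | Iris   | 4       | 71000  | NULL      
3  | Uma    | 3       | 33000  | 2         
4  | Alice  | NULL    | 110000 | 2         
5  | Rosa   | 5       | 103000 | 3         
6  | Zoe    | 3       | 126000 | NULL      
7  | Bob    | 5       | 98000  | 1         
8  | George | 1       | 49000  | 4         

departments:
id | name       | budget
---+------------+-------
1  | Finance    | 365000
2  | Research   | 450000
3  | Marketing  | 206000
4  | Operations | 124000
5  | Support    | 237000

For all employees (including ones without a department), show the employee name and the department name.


LEFT JOIN keeps every row from employees (the left table); where dept_id has no match in departments, the department columns become NULL. Walk through each employee:
  - employee 1 (Eli): dept_id=5 -> matches Support
  - employee 2 (Iris): dept_id=4 -> matches Operations
  - employee 3 (Uma): dept_id=3 -> matches Marketing
  - employee 4 (Alice): dept_id=NULL, no match -> kept with NULL
  - employee 5 (Rosa): dept_id=5 -> matches Support
  - employee 6 (Zoe): dept_id=3 -> matches Marketing
  - employee 7 (Bob): dept_id=5 -> matches Support
  - employee 8 (George): dept_id=1 -> matches Finance
All 8 rows appear; 1 has NULL department.

SQL:
SELECT a.name, b.name AS department
FROM employees a
LEFT JOIN departments b ON a.dept_id = b.id

Result:
name   | department
-------+-----------
Eli    | Support   
Iris   | Operations
Uma    | Marketing 
Alice  | NULL      
Rosa   | Support   
Zoe    | Marketing 
Bob    | Support   
George | Finance   


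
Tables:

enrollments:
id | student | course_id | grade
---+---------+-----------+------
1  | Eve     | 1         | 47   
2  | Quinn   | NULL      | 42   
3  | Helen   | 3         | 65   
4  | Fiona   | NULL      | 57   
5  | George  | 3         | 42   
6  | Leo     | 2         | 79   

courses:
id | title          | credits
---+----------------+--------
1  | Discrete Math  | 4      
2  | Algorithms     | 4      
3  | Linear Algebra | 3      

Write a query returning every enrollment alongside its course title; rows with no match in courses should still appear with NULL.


LEFT JOIN keeps every row from enrollments (the left table); where course_id has no match in courses, the course columns become NULL. Walk through each enrollment:
  - enrollment 1 (Eve): course_id=1 -> matches Discrete Math
  - enrollment 2 (Quinn): course_id=NULL, no match -> kept with NULL
  - enrollment 3 (Helen): course_id=3 -> matches Linear Algebra
  - enrollment 4 (Fiona): course_id=NULL, no match -> kept with NULL
  - enrollment 5 (George): course_id=3 -> matches Linear Algebra
  - enrollment 6 (Leo): course_id=2 -> matches Algorithms
All 6 rows appear; 2 have NULL course.

SQL:
SELECT a.student, b.title AS course
FROM enrollments a
LEFT JOIN courses b ON a.course_id = b.id

Result:
student | course        
--------+---------------
Eve     | Discrete Math 
Quinn   | NULL          
Helen   | Linear Algebra
Fiona   | NULL          
George  | Linear Algebra
Leo     | Algorithms    


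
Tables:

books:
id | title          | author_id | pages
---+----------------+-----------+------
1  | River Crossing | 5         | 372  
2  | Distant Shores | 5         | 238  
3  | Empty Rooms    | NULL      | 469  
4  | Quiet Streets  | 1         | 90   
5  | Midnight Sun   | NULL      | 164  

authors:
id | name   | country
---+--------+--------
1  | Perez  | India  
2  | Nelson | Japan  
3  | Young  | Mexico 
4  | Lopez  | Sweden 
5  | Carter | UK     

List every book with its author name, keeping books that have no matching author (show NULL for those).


LEFT JOIN keeps every row from books (the left table); where author_id has no match in authors, the author columns become NULL. Walk through each book:
  - book 1 (River Crossing): author_id=5 -> matches Carter
  - book 2 (Distant Shores): author_id=5 -> matches Carter
  - book 3 (Empty Rooms): author_id=NULL, no match -> kept with NULL
  - book 4 (Quiet Streets): author_id=1 -> matches Perez
  - book 5 (Midnight Sun): author_id=NULL, no match -> kept with NULL
All 5 rows appear; 2 have NULL author.

SQL:
SELECT a.title, b.name AS author
FROM books a
LEFT JOIN authors b ON a.author_id = b.id

Result:
title          | author
---------------+-------
River Crossing | Carter
Distant Shores | Carter
Empty Rooms    | NULL  
Quiet Streets  | Perez 
Midnight Sun   | NULL  


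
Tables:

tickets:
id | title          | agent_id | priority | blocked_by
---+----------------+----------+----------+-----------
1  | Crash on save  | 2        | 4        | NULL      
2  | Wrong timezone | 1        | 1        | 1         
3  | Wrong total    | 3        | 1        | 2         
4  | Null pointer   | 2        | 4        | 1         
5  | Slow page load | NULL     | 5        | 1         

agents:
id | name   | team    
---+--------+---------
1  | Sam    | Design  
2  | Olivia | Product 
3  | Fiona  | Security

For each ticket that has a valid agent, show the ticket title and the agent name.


INNER JOIN keeps only tickets rows whose agent_id matches an id in agents. Walk through each ticket:
  - ticket 1 (Crash on save): agent_id=2 -> matches Olivia
  - ticket 2 (Wrong timezone): agent_id=1 -> matches Sam
  - ticket 3 (Wrong total): agent_id=3 -> matches Fiona
  - ticket 4 (Null pointer): agent_id=2 -> matches Olivia
  - ticket 5 (Slow page load): agent_id=NULL, no match -> dropped
So 1 of 5 rows is dropped.

SQL:
SELECT a.title, b.name AS agent
FROM tickets a
INNER JOIN agents b ON a.agent_id = b.id

Result:
title          | agent 
---------------+-------
Crash on save  | Olivia
Wrong timezone | Sam   
Wrong total    | Fiona 
Null pointer   | Olivia


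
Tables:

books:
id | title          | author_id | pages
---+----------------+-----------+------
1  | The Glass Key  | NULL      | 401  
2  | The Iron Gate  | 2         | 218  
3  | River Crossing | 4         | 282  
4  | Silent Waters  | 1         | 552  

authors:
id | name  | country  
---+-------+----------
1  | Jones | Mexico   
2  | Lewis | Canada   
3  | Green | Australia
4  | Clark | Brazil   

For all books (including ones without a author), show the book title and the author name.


LEFT JOIN keeps every row from books (the left table); where author_id has no match in authors, the author columns become NULL. Walk through each book:
  - book 1 (The Glass Key): author_id=NULL, no match -> kept with NULL
  - book 2 (The Iron Gate): author_id=2 -> matches Lewis
  - book 3 (River Crossing): author_id=4 -> matches Clark
  - book 4 (Silent Waters): author_id=1 -> matches Jones
All 4 rows appear; 1 has NULL author.

SQL:
SELECT a.title, b.name AS author
FROM books a
LEFT JOIN authors b ON a.author_id = b.id

Result:
title          | author
---------------+-------
The Glass Key  | NULL  
The Iron Gate  | Lewis 
River Crossing | Clark 
Silent Waters  | Jones 


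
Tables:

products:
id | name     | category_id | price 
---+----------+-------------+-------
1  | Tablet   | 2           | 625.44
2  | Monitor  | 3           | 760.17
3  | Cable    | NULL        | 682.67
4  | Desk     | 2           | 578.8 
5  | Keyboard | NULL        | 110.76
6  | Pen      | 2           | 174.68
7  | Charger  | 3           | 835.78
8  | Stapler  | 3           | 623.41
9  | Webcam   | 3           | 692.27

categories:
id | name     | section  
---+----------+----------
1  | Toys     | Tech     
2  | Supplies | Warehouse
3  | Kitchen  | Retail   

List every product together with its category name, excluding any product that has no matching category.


INNER JOIN keeps only products rows whose category_id matches an id in categories. Walk through each product:
  - product 1 (Tablet): category_id=2 -> matches Supplies
  - product 2 (Monitor): category_id=3 -> matches Kitchen
  - product 3 (Cable): category_id=NULL, no match -> dropped
  - product 4 (Desk): category_id=2 -> matches Supplies
  - product 5 (Keyboard): category_id=NULL, no match -> dropped
  - product 6 (Pen): category_id=2 -> matches Supplies
  - product 7 (Charger): category_id=3 -> matches Kitchen
  - product 8 (Stapler): category_id=3 -> matches Kitchen
  - product 9 (Webcam): category_id=3 -> matches Kitchen
So 2 of 9 rows are dropped.

SQL:
SELECT a.name, b.name AS category
FROM products a
INNER JOIN categories b ON a.category_id = b.id

Result:
name    | category
--------+---------
Tablet  | Supplies
Monitor | Kitchen 
Desk    | Supplies
Pen     | Supplies
Charger | Kitchen 
Stapler | Kitchen 
Webcam  | Kitchen 


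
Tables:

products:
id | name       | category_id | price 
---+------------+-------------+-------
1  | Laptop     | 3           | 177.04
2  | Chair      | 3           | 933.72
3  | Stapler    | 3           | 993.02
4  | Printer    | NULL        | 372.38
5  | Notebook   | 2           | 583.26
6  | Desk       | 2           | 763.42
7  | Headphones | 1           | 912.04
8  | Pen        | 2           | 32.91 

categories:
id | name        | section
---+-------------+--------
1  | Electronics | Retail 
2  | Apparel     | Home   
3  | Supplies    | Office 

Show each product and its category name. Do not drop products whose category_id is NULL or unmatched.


LEFT JOIN keeps every row from products (the left table); where category_id has no match in categories, the category columns become NULL. Walk through each product:
  - product 1 (Laptop): category_id=3 -> matches Supplies
  - product 2 (Chair): category_id=3 -> matches Supplies
  - product 3 (Stapler): category_id=3 -> matches Supplies
  - product 4 (Printer): category_id=NULL, no match -> kept with NULL
  - product 5 (Notebook): category_id=2 -> matches Apparel
  - product 6 (Desk): category_id=2 -> matches Apparel
  - product 7 (Headphones): category_id=1 -> matches Electronics
  - product 8 (Pen): category_id=2 -> matches Apparel
All 8 rows appear; 1 has NULL category.

SQL:
SELECT a.name, b.name AS category
FROM products a
LEFT JOIN categories b ON a.category_id = b.id

Result:
name       | category   
-----------+------------
Laptop     | Supplies   
Chair      | Supplies   
Stapler    | Supplies   
Printer    | NULL       
Notebook   | Apparel    
Desk       | Apparel    
Headphones | Electronics
Pen        | Apparel    


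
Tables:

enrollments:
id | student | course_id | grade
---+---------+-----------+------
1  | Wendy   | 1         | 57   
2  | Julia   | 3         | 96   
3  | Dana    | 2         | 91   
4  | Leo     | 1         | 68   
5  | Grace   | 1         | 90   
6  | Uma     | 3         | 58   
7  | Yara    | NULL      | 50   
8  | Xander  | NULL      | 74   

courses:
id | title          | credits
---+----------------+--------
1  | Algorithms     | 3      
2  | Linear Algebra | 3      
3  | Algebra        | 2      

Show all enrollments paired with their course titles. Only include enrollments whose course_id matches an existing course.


INNER JOIN keeps only enrollments rows whose course_id matches an id in courses. Walk through each enrollment:
  - enrollment 1 (Wendy): course_id=1 -> matches Algorithms
  - enrollment 2 (Julia): course_id=3 -> matches Algebra
  - enrollment 3 (Dana): course_id=2 -> matches Linear Algebra
  - enrollment 4 (Leo): course_id=1 -> matches Algorithms
  - enrollment 5 (Grace): course_id=1 -> matches Algorithms
  - enrollment 6 (Uma): course_id=3 -> matches Algebra
  - enrollment 7 (Yara): course_id=NULL, no match -> dropped
  - enrollment 8 (Xander): course_id=NULL, no match -> dropped
So 2 of 8 rows are dropped.

SQL:
SELECT a.student, b.title AS course
FROM enrollments a
INNER JOIN courses b ON a.course_id = b.id

Result:
student | course        
--------+---------------
Wendy   | Algorithms    
Julia   | Algebra       
Dana    | Linear Algebra
Leo     | Algorithms    
Grace   | Algorithms    
Uma     | Algebra       


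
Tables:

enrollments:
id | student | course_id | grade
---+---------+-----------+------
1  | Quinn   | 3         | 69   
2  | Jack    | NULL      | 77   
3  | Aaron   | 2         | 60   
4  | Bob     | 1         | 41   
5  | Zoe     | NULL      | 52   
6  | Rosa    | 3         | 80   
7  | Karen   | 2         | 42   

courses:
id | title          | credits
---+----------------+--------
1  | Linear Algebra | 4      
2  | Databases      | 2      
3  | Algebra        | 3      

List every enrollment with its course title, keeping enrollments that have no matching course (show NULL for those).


LEFT JOIN keeps every row from enrollments (the left table); where course_id has no match in courses, the course columns become NULL. Walk through each enrollment:
  - enrollment 1 (Quinn): course_id=3 -> matches Algebra
  - enrollment 2 (Jack): course_id=NULL, no match -> kept with NULL
  - enrollment 3 (Aaron): course_id=2 -> matches Databases
  - enrollment 4 (Bob): course_id=1 -> matches Linear Algebra
  - enrollment 5 (Zoe): course_id=NULL, no match -> kept with NULL
  - enrollment 6 (Rosa): course_id=3 -> matches Algebra
  - enrollment 7 (Karen): course_id=2 -> matches Databases
All 7 rows appear; 2 have NULL course.

SQL:
SELECT a.student, b.title AS course
FROM enrollments a
LEFT JOIN courses b ON a.course_id = b.id

Result:
student | course        
--------+---------------
Quinn   | Algebra       
Jack    | NULL          
Aaron   | Databases     
Bob     | Linear Algebra
Zoe     | NULL          
Rosa    | Algebra       
Karen   | Databases     


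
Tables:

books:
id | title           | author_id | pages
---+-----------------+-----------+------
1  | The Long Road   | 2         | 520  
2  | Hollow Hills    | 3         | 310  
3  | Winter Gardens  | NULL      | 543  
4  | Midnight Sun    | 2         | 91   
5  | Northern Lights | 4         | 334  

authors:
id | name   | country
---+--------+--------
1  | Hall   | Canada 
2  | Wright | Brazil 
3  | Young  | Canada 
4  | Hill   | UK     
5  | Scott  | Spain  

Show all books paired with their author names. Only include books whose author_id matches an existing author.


INNER JOIN keeps only books rows whose author_id matches an id in authors. Walk through each book:
  - book 1 (The Long Road): author_id=2 -> matches Wright
  - book 2 (Hollow Hills): author_id=3 -> matches Young
  - book 3 (Winter Gardens): author_id=NULL, no match -> dropped
  - book 4 (Midnight Sun): author_id=2 -> matches Wright
  - book 5 (Northern Lights): author_id=4 -> matches Hill
So 1 of 5 rows is dropped.

SQL:
SELECT a.title, b.name AS author
FROM books a
INNER JOIN authors b ON a.author_id = b.id

Result:
title           | author
----------------+-------
The Long Road   | Wright
Hollow Hills    | Young 
Midnight Sun    | Wright
Northern Lights | Hill  


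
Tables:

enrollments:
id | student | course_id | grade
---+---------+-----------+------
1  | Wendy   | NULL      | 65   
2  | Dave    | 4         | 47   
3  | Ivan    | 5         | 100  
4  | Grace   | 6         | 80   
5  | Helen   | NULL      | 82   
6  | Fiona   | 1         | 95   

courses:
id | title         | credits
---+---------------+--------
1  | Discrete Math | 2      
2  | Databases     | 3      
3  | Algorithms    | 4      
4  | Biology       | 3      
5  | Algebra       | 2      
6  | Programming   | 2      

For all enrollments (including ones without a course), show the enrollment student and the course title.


LEFT JOIN keeps every row from enrollments (the left table); where course_id has no match in courses, the course columns become NULL. Walk through each enrollment:
  - enrollment 1 (Wendy): course_id=NULL, no match -> kept with NULL
  - enrollment 2 (Dave): course_id=4 -> matches Biology
  - enrollment 3 (Ivan): course_id=5 -> matches Algebra
  - enrollment 4 (Grace): course_id=6 -> matches Programming
  - enrollment 5 (Helen): course_id=NULL, no match -> kept with NULL
  - enrollment 6 (Fiona): course_id=1 -> matches Discrete Math
All 6 rows appear; 2 have NULL course.

SQL:
SELECT a.student, b.title AS course
FROM enrollments a
LEFT JOIN courses b ON a.course_id = b.id

Result:
student | course       
--------+--------------
Wendy   | NULL         
Dave    | Biology      
Ivan    | Algebra      
Grace   | Programming  
Helen   | NULL         
Fiona   | Discrete Math


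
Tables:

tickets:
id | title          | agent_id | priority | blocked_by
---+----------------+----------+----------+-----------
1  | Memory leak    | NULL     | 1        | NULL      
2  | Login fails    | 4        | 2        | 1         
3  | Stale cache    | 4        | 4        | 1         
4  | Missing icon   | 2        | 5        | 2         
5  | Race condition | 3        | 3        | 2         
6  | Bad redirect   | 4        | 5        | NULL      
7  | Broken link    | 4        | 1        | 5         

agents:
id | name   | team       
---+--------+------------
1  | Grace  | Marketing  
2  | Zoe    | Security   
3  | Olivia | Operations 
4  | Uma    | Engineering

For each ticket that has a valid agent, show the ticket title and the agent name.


INNER JOIN keeps only tickets rows whose agent_id matches an id in agents. Walk through each ticket:
  - ticket 1 (Memory leak): agent_id=NULL, no match -> dropped
  - ticket 2 (Login fails): agent_id=4 -> matches Uma
  - ticket 3 (Stale cache): agent_id=4 -> matches Uma
  - ticket 4 (Missing icon): agent_id=2 -> matches Zoe
  - ticket 5 (Race condition): agent_id=3 -> matches Olivia
  - ticket 6 (Bad redirect): agent_id=4 -> matches Uma
  - ticket 7 (Broken link): agent_id=4 -> matches Uma
So 1 of 7 rows is dropped.

SQL:
SELECT a.title, b.name AS agent
FROM tickets a
INNER JOIN agents b ON a.agent_id = b.id

Result:
title          | agent 
---------------+-------
Login fails    | Uma   
Stale cache    | Uma   
Missing icon   | Zoe   
Race condition | Olivia
Bad redirect   | Uma   
Broken link    | Uma   


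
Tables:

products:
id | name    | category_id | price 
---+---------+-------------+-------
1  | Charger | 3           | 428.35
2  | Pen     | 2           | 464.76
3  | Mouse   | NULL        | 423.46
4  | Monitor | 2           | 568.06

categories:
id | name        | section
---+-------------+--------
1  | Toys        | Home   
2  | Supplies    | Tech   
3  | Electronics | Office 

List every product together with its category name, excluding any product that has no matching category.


INNER JOIN keeps only products rows whose category_id matches an id in categories. Walk through each product:
  - product 1 (Charger): category_id=3 -> matches Electronics
  - product 2 (Pen): category_id=2 -> matches Supplies
  - product 3 (Mouse): category_id=NULL, no match -> dropped
  - product 4 (Monitor): category_id=2 -> matches Supplies
So 1 of 4 rows is dropped.

SQL:
SELECT a.name, b.name AS category
FROM products a
INNER JOIN categories b ON a.category_id = b.id

Result:
name    | category   
--------+------------
Charger | Electronics
Pen     | Supplies   
Monitor | Supplies   


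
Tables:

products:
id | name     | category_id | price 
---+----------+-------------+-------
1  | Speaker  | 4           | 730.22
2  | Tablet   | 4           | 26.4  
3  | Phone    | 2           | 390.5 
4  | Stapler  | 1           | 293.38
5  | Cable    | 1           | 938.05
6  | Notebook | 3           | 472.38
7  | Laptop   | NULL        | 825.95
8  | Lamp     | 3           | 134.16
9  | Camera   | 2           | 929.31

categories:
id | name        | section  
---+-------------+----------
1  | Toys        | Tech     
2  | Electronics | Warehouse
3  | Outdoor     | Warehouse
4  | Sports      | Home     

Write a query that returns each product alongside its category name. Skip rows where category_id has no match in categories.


INNER JOIN keeps only products rows whose category_id matches an id in categories. Walk through each product:
  - product 1 (Speaker): category_id=4 -> matches Sports
  - product 2 (Tablet): category_id=4 -> matches Sports
  - product 3 (Phone): category_id=2 -> matches Electronics
  - product 4 (Stapler): category_id=1 -> matches Toys
  - product 5 (Cable): category_id=1 -> matches Toys
  - product 6 (Notebook): category_id=3 -> matches Outdoor
  - product 7 (Laptop): category_id=NULL, no match -> dropped
  - product 8 (Lamp): category_id=3 -> matches Outdoor
  - product 9 (Camera): category_id=2 -> matches Electronics
So 1 of 9 rows is dropped.

SQL:
SELECT a.name, b.name AS category
FROM products a
INNER JOIN categories b ON a.category_id = b.id

Result:
name     | category   
---------+------------
Speaker  | Sports     
Tablet   | Sports     
Phone    | Electronics
Stapler  | Toys       
Cable    | Toys       
Notebook | Outdoor    
Lamp     | Outdoor    
Camera   | Electronics


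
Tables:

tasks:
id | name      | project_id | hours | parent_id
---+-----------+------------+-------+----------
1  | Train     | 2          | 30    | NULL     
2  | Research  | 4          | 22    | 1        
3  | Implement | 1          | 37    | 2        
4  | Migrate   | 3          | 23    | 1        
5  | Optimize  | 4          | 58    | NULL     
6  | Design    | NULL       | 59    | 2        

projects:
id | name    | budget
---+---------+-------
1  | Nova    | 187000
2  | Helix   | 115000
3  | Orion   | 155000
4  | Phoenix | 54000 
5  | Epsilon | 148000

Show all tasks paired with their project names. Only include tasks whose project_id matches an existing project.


INNER JOIN keeps only tasks rows whose project_id matches an id in projects. Walk through each task:
  - task 1 (Train): project_id=2 -> matches Helix
  - task 2 (Research): project_id=4 -> matches Phoenix
  - task 3 (Implement): project_id=1 -> matches Nova
  - task 4 (Migrate): project_id=3 -> matches Orion
  - task 5 (Optimize): project_id=4 -> matches Phoenix
  - task 6 (Design): project_id=NULL, no match -> dropped
So 1 of 6 rows is dropped.

SQL:
SELECT a.name, b.name AS project
FROM tasks a
INNER JOIN projects b ON a.project_id = b.id

Result:
name      | project
----------+--------
Train     | Helix  
Research  | Phoenix
Implement | Nova   
Migrate   | Orion  
Optimize  | Phoenix


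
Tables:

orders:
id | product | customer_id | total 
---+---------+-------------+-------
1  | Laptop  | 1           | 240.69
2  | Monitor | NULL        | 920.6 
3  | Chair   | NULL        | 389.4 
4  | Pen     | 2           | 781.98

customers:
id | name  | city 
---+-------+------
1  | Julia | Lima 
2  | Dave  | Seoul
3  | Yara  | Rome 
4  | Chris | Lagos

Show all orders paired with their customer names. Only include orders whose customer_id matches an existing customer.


INNER JOIN keeps only orders rows whose customer_id matches an id in customers. Walk through each order:
  - order 1 (Laptop): customer_id=1 -> matches Julia
  - order 2 (Monitor): customer_id=NULL, no match -> dropped
  - order 3 (Chair): customer_id=NULL, no match -> dropped
  - order 4 (Pen): customer_id=2 -> matches Dave
So 2 of 4 rows are dropped.

SQL:
SELECT a.product, b.name AS customer
FROM orders a
INNER JOIN customers b ON a.customer_id = b.id

Result:
product | customer
--------+---------
Laptop  | Julia   
Pen     | Dave    


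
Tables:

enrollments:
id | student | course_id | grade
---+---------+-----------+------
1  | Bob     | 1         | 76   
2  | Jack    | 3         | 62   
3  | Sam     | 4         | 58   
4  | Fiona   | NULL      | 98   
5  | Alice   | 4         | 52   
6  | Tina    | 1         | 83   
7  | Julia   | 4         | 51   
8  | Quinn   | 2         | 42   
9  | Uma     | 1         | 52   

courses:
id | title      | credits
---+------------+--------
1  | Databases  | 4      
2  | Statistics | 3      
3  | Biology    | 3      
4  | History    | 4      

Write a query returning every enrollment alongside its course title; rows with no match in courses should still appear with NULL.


LEFT JOIN keeps every row from enrollments (the left table); where course_id has no match in courses, the course columns become NULL. Walk through each enrollment:
  - enrollment 1 (Bob): course_id=1 -> matches Databases
  - enrollment 2 (Jack): course_id=3 -> matches Biology
  - enrollment 3 (Sam): course_id=4 -> matches History
  - enrollment 4 (Fiona): course_id=NULL, no match -> kept with NULL
  - enrollment 5 (Alice): course_id=4 -> matches History
  - enrollment 6 (Tina): course_id=1 -> matches Databases
  - enrollment 7 (Julia): course_id=4 -> matches History
  - enrollment 8 (Quinn): course_id=2 -> matches Statistics
  - enrollment 9 (Uma): course_id=1 -> matches Databases
All 9 rows appear; 1 has NULL course.

SQL:
SELECT a.student, b.title AS course
FROM enrollments a
LEFT JOIN courses b ON a.course_id = b.id

Result:
student | course    
--------+-----------
Bob     | Databases 
Jack    | Biology   
Sam     | History   
Fiona   | NULL      
Alice   | History   
Tina    | Databases 
Julia   | History   
Quinn   | Statistics
Uma     | Databases 


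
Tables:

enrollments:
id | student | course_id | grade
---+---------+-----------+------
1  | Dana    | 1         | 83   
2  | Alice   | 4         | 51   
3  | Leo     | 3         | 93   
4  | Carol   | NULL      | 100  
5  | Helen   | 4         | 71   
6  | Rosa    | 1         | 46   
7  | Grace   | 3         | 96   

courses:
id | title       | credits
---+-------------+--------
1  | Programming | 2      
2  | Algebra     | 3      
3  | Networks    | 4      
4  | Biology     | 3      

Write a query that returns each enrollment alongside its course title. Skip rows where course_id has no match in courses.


INNER JOIN keeps only enrollments rows whose course_id matches an id in courses. Walk through each enrollment:
  - enrollment 1 (Dana): course_id=1 -> matches Programming
  - enrollment 2 (Alice): course_id=4 -> matches Biology
  - enrollment 3 (Leo): course_id=3 -> matches Networks
  - enrollment 4 (Carol): course_id=NULL, no match -> dropped
  - enrollment 5 (Helen): course_id=4 -> matches Biology
  - enrollment 6 (Rosa): course_id=1 -> matches Programming
  - enrollment 7 (Grace): course_id=3 -> matches Networks
So 1 of 7 rows is dropped.

SQL:
SELECT a.student, b.title AS course
FROM enrollments a
INNER JOIN courses b ON a.course_id = b.id

Result:
student | course     
--------+------------
Dana    | Programming
Alice   | Biology    
Leo     | Networks   
Helen   | Biology    
Rosa    | Programming
Grace   | Networks   


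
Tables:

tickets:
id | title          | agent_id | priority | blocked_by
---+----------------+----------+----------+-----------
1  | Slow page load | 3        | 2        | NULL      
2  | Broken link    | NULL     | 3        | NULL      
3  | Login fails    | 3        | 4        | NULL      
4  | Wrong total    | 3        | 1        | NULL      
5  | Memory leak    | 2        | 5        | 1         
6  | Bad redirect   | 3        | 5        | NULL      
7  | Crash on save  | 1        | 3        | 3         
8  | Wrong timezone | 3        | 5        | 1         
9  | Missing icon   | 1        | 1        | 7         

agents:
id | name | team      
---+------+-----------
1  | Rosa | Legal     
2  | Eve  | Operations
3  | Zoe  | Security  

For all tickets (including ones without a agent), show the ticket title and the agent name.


LEFT JOIN keeps every row from tickets (the left table); where agent_id has no match in agents, the agent columns become NULL. Walk through each ticket:
  - ticket 1 (Slow page load): agent_id=3 -> matches Zoe
  - ticket 2 (Broken link): agent_id=NULL, no match -> kept with NULL
  - ticket 3 (Login fails): agent_id=3 -> matches Zoe
  - ticket 4 (Wrong total): agent_id=3 -> matches Zoe
  - ticket 5 (Memory leak): agent_id=2 -> matches Eve
  - ticket 6 (Bad redirect): agent_id=3 -> matches Zoe
  - ticket 7 (Crash on save): agent_id=1 -> matches Rosa
  - ticket 8 (Wrong timezone): agent_id=3 -> matches Zoe
  - ticket 9 (Missing icon): agent_id=1 -> matches Rosa
All 9 rows appear; 1 has NULL agent.

SQL:
SELECT a.title, b.name AS agent
FROM tickets a
LEFT JOIN agents b ON a.agent_id = b.id

Result:
title          | agent
---------------+------
Slow page load | Zoe  
Broken link    | NULL 
Login fails    | Zoe  
Wrong total    | Zoe  
Memory leak    | Eve  
Bad redirect   | Zoe  
Crash on save  | Rosa 
Wrong timezone | Zoe  
Missing icon   | Rosa 


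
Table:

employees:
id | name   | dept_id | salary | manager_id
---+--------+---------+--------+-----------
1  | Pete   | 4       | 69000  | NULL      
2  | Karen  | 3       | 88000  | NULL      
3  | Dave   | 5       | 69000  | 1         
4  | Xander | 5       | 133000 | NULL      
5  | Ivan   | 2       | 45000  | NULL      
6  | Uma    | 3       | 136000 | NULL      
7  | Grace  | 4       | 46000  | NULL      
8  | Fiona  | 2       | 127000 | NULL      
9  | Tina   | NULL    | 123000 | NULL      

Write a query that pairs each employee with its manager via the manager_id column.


This is a self-join: employees is joined to a second copy of itself, matching each row's manager_id to another row's id. Use LEFT JOIN so rows with manager_id=NULL are kept.
  - employee 1 (Pete): manager_id=NULL -> NULL
  - employee 2 (Karen): manager_id=NULL -> NULL
  - employee 3 (Dave): manager_id=1 -> Pete
  - employee 4 (Xander): manager_id=NULL -> NULL
  - employee 5 (Ivan): manager_id=NULL -> NULL
  - employee 6 (Uma): manager_id=NULL -> NULL
  - employee 7 (Grace): manager_id=NULL -> NULL
  - employee 8 (Fiona): manager_id=NULL -> NULL
  - employee 9 (Tina): manager_id=NULL -> NULL

SQL:
SELECT a.name AS item, b.name AS manager
FROM employees a
LEFT JOIN employees b ON a.manager_id = b.id

Result:
item   | manager
-------+--------
Pete   | NULL   
Karen  | NULL   
Dave   | Pete   
Xander | NULL   
Ivan   | NULL   
Uma    | NULL   
Grace  | NULL   
Fiona  | NULL   
Tina   | NULL   


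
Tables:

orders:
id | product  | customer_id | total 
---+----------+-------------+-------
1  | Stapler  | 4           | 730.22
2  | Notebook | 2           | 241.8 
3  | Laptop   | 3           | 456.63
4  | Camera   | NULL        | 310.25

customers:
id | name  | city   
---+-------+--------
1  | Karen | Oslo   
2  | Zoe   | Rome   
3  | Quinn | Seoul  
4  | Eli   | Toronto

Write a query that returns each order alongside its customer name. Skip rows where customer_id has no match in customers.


INNER JOIN keeps only orders rows whose customer_id matches an id in customers. Walk through each order:
  - order 1 (Stapler): customer_id=4 -> matches Eli
  - order 2 (Notebook): customer_id=2 -> matches Zoe
  - order 3 (Laptop): customer_id=3 -> matches Quinn
  - order 4 (Camera): customer_id=NULL, no match -> dropped
So 1 of 4 rows is dropped.

SQL:
SELECT a.product, b.name AS customer
FROM orders a
INNER JOIN customers b ON a.customer_id = b.id

Result:
product  | customer
---------+---------
Stapler  | Eli     
Notebook | Zoe     
Laptop   | Quinn   


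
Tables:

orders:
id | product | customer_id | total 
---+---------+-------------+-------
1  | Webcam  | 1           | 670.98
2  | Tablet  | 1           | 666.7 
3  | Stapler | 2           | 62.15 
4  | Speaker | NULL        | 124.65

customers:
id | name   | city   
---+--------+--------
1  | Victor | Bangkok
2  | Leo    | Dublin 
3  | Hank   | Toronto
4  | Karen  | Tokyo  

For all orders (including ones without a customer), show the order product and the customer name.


LEFT JOIN keeps every row from orders (the left table); where customer_id has no match in customers, the customer columns become NULL. Walk through each order:
  - order 1 (Webcam): customer_id=1 -> matches Victor
  - order 2 (Tablet): customer_id=1 -> matches Victor
  - order 3 (Stapler): customer_id=2 -> matches Leo
  - order 4 (Speaker): customer_id=NULL, no match -> kept with NULL
All 4 rows appear; 1 has NULL customer.

SQL:
SELECT a.product, b.name AS customer
FROM orders a
LEFT JOIN customers b ON a.customer_id = b.id

Result:
product | customer
--------+---------
Webcam  | Victor  
Tablet  | Victor  
Stapler | Leo     
Speaker | NULL    


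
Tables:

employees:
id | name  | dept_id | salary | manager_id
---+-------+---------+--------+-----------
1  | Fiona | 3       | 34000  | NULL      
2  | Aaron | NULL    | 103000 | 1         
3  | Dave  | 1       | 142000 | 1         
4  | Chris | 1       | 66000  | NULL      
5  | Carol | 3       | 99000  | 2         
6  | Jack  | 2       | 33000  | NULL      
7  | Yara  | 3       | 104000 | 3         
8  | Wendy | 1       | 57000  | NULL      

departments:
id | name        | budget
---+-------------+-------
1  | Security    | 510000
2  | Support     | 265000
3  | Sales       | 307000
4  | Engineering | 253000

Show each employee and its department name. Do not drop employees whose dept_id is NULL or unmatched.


LEFT JOIN keeps every row from employees (the left table); where dept_id has no match in departments, the department columns become NULL. Walk through each employee:
  - employee 1 (Fiona): dept_id=3 -> matches Sales
  - employee 2 (Aaron): dept_id=NULL, no match -> kept with NULL
  - employee 3 (Dave): dept_id=1 -> matches Security
  - employee 4 (Chris): dept_id=1 -> matches Security
  - employee 5 (Carol): dept_id=3 -> matches Sales
  - employee 6 (Jack): dept_id=2 -> matches Support
  - employee 7 (Yara): dept_id=3 -> matches Sales
  - employee 8 (Wendy): dept_id=1 -> matches Security
All 8 rows appear; 1 has NULL department.

SQL:
SELECT a.name, b.name AS department
FROM employees a
LEFT JOIN departments b ON a.dept_id = b.id

Result:
name  | department
------+-----------
Fiona | Sales     
Aaron | NULL      
Dave  | Security  
Chris | Security  
Carol | Sales     
Jack  | Support   
Yara  | Sales     
Wendy | Security  


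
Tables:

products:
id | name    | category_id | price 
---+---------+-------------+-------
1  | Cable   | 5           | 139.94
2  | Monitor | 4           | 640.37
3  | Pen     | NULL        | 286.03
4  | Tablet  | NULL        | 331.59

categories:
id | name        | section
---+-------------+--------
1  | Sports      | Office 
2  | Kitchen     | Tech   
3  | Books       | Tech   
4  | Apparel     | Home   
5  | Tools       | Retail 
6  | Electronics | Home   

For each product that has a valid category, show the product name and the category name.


INNER JOIN keeps only products rows whose category_id matches an id in categories. Walk through each product:
  - product 1 (Cable): category_id=5 -> matches Tools
  - product 2 (Monitor): category_id=4 -> matches Apparel
  - product 3 (Pen): category_id=NULL, no match -> dropped
  - product 4 (Tablet): category_id=NULL, no match -> dropped
So 2 of 4 rows are dropped.

SQL:
SELECT a.name, b.name AS category
FROM products a
INNER JOIN categories b ON a.category_id = b.id

Result:
name    | category
--------+---------
Cable   | Tools   
Monitor | Apparel 


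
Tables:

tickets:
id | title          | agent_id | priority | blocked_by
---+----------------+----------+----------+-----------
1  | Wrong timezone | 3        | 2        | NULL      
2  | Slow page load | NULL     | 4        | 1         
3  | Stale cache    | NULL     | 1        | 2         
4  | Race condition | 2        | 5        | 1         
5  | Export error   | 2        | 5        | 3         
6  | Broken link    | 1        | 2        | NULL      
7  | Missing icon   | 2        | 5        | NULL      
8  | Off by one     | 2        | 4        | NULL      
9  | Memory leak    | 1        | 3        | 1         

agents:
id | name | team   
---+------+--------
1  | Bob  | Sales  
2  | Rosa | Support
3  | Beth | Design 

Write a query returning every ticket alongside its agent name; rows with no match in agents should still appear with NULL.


LEFT JOIN keeps every row from tickets (the left table); where agent_id has no match in agents, the agent columns become NULL. Walk through each ticket:
  - ticket 1 (Wrong timezone): agent_id=3 -> matches Beth
  - ticket 2 (Slow page load): agent_id=NULL, no match -> kept with NULL
  - ticket 3 (Stale cache): agent_id=NULL, no match -> kept with NULL
  - ticket 4 (Race condition): agent_id=2 -> matches Rosa
  - ticket 5 (Export error): agent_id=2 -> matches Rosa
  - ticket 6 (Broken link): agent_id=1 -> matches Bob
  - ticket 7 (Missing icon): agent_id=2 -> matches Rosa
  - ticket 8 (Off by one): agent_id=2 -> matches Rosa
  - ticket 9 (Memory leak): agent_id=1 -> matches Bob
All 9 rows appear; 2 have NULL agent.

SQL:
SELECT a.title, b.name AS agent
FROM tickets a
LEFT JOIN agents b ON a.agent_id = b.id

Result:
title          | agent
---------------+------
Wrong timezone | Beth 
Slow page load | NULL 
Stale cache    | NULL 
Race condition | Rosa 
Export error   | Rosa 
Broken link    | Bob  
Missing icon   | Rosa 
Off by one     | Rosa 
Memory leak    | Bob  
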